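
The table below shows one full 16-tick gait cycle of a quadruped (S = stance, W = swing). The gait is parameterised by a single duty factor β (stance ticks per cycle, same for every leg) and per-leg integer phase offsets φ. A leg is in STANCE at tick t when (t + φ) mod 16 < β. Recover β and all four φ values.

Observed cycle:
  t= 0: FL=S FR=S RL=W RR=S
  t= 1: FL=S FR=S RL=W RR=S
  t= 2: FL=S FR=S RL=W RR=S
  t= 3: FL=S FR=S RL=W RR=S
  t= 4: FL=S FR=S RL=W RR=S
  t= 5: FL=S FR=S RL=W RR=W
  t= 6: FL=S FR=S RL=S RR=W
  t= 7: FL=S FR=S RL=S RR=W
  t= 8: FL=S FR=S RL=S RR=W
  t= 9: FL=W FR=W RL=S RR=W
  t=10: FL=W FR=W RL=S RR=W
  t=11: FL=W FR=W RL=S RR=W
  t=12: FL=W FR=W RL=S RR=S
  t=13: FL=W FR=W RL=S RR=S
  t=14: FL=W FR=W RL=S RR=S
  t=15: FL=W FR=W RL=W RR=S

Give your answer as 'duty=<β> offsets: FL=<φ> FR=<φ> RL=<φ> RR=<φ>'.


duty β = stance ticks per leg = 9
FL: stance ticks = 9; W→S at t=0 → φ=0
FR: stance ticks = 9; W→S at t=0 → φ=0
RL: stance ticks = 9; W→S at t=6 → φ=10
RR: stance ticks = 9; W→S at t=12 → φ=4

duty=9 offsets: FL=0 FR=0 RL=10 RR=4


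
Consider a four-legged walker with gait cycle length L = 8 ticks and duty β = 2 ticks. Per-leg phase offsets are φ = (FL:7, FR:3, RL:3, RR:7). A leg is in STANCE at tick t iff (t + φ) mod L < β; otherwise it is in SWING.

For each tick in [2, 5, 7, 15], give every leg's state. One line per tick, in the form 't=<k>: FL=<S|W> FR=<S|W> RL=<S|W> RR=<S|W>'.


t=2: FL=S FR=W RL=W RR=S
t=5: FL=W FR=S RL=S RR=W
t=7: FL=W FR=W RL=W RR=W
t=15: FL=W FR=W RL=W RR=W

t=2: phase=(1,5,5,1) vs β=2 → FL=S FR=W RL=W RR=S
t=5: phase=(4,0,0,4) vs β=2 → FL=W FR=S RL=S RR=W
t=7: phase=(6,2,2,6) vs β=2 → FL=W FR=W RL=W RR=W
t=15: phase=(6,2,2,6) vs β=2 → FL=W FR=W RL=W RR=W


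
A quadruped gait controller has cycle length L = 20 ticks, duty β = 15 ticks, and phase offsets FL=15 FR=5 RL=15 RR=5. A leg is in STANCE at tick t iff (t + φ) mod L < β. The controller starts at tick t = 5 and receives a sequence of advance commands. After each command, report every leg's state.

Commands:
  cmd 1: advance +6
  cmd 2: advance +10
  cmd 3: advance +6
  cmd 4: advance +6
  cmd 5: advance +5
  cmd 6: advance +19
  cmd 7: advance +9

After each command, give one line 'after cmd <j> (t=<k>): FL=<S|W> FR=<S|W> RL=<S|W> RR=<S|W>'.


start t=5: FL=S FR=S RL=S RR=S
cmd 1: advance +6 → t=11, phase=(6,16,6,16) → FL=S FR=W RL=S RR=W
cmd 2: advance +10 → t=21, phase=(16,6,16,6) → FL=W FR=S RL=W RR=S
cmd 3: advance +6 → t=27, phase=(2,12,2,12) → FL=S FR=S RL=S RR=S
cmd 4: advance +6 → t=33, phase=(8,18,8,18) → FL=S FR=W RL=S RR=W
cmd 5: advance +5 → t=38, phase=(13,3,13,3) → FL=S FR=S RL=S RR=S
cmd 6: advance +19 → t=57, phase=(12,2,12,2) → FL=S FR=S RL=S RR=S
cmd 7: advance +9 → t=66, phase=(1,11,1,11) → FL=S FR=S RL=S RR=S

after cmd 1 (t=11): FL=S FR=W RL=S RR=W
after cmd 2 (t=21): FL=W FR=S RL=W RR=S
after cmd 3 (t=27): FL=S FR=S RL=S RR=S
after cmd 4 (t=33): FL=S FR=W RL=S RR=W
after cmd 5 (t=38): FL=S FR=S RL=S RR=S
after cmd 6 (t=57): FL=S FR=S RL=S RR=S
after cmd 7 (t=66): FL=S FR=S RL=S RR=S


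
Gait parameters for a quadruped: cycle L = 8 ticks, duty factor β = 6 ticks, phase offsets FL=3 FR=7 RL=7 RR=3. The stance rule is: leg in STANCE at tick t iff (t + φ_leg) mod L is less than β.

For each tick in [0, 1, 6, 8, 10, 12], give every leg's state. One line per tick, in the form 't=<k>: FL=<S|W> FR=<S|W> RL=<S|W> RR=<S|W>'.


t=0: phase=(3,7,7,3) vs β=6 → FL=S FR=W RL=W RR=S
t=1: phase=(4,0,0,4) vs β=6 → FL=S FR=S RL=S RR=S
t=6: phase=(1,5,5,1) vs β=6 → FL=S FR=S RL=S RR=S
t=8: phase=(3,7,7,3) vs β=6 → FL=S FR=W RL=W RR=S
t=10: phase=(5,1,1,5) vs β=6 → FL=S FR=S RL=S RR=S
t=12: phase=(7,3,3,7) vs β=6 → FL=W FR=S RL=S RR=W

t=0: FL=S FR=W RL=W RR=S
t=1: FL=S FR=S RL=S RR=S
t=6: FL=S FR=S RL=S RR=S
t=8: FL=S FR=W RL=W RR=S
t=10: FL=S FR=S RL=S RR=S
t=12: FL=W FR=S RL=S RR=W


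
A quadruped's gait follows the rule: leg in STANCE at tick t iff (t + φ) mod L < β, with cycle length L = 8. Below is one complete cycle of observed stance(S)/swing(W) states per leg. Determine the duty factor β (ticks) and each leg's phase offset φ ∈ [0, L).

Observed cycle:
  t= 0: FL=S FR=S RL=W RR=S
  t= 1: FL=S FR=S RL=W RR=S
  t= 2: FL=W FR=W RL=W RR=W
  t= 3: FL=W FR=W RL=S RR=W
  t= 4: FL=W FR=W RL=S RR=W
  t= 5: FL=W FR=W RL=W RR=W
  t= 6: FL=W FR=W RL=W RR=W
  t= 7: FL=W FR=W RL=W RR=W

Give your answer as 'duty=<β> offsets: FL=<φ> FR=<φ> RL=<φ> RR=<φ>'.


duty=2 offsets: FL=0 FR=0 RL=5 RR=0

duty β = stance ticks per leg = 2
FL: stance ticks = 2; W→S at t=0 → φ=0
FR: stance ticks = 2; W→S at t=0 → φ=0
RL: stance ticks = 2; W→S at t=3 → φ=5
RR: stance ticks = 2; W→S at t=0 → φ=0


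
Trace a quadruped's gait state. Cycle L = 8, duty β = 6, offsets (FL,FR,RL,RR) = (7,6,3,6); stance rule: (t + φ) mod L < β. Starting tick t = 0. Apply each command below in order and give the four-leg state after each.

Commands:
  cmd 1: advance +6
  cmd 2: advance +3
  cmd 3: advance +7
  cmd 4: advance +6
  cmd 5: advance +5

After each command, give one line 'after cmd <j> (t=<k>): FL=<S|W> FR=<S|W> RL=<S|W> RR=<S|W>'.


after cmd 1 (t=6): FL=S FR=S RL=S RR=S
after cmd 2 (t=9): FL=S FR=W RL=S RR=W
after cmd 3 (t=16): FL=W FR=W RL=S RR=W
after cmd 4 (t=22): FL=S FR=S RL=S RR=S
after cmd 5 (t=27): FL=S FR=S RL=W RR=S

start t=0: FL=W FR=W RL=S RR=W
cmd 1: advance +6 → t=6, phase=(5,4,1,4) → FL=S FR=S RL=S RR=S
cmd 2: advance +3 → t=9, phase=(0,7,4,7) → FL=S FR=W RL=S RR=W
cmd 3: advance +7 → t=16, phase=(7,6,3,6) → FL=W FR=W RL=S RR=W
cmd 4: advance +6 → t=22, phase=(5,4,1,4) → FL=S FR=S RL=S RR=S
cmd 5: advance +5 → t=27, phase=(2,1,6,1) → FL=S FR=S RL=W RR=S


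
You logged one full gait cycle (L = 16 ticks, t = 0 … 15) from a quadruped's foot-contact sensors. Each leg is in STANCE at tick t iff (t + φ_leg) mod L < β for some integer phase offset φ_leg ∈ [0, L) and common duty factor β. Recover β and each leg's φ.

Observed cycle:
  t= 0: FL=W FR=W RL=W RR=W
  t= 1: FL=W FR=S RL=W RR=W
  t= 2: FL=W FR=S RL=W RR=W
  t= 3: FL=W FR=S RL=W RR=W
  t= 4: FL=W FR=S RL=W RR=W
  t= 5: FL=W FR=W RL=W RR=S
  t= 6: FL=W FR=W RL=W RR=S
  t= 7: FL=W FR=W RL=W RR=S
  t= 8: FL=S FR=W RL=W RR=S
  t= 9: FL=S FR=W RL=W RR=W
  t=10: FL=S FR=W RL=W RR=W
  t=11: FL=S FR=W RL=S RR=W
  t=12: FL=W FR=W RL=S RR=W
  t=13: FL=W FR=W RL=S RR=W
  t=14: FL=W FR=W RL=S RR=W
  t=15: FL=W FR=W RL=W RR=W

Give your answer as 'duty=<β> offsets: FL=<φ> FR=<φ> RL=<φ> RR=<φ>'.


duty β = stance ticks per leg = 4
FL: stance ticks = 4; W→S at t=8 → φ=8
FR: stance ticks = 4; W→S at t=1 → φ=15
RL: stance ticks = 4; W→S at t=11 → φ=5
RR: stance ticks = 4; W→S at t=5 → φ=11

duty=4 offsets: FL=8 FR=15 RL=5 RR=11


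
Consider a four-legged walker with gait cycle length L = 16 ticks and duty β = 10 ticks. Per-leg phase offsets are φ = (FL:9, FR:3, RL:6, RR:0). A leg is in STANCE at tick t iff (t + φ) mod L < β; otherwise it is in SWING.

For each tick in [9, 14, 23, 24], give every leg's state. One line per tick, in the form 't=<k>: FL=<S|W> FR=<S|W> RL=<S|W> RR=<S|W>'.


t=9: phase=(2,12,15,9) vs β=10 → FL=S FR=W RL=W RR=S
t=14: phase=(7,1,4,14) vs β=10 → FL=S FR=S RL=S RR=W
t=23: phase=(0,10,13,7) vs β=10 → FL=S FR=W RL=W RR=S
t=24: phase=(1,11,14,8) vs β=10 → FL=S FR=W RL=W RR=S

t=9: FL=S FR=W RL=W RR=S
t=14: FL=S FR=S RL=S RR=W
t=23: FL=S FR=W RL=W RR=S
t=24: FL=S FR=W RL=W RR=S


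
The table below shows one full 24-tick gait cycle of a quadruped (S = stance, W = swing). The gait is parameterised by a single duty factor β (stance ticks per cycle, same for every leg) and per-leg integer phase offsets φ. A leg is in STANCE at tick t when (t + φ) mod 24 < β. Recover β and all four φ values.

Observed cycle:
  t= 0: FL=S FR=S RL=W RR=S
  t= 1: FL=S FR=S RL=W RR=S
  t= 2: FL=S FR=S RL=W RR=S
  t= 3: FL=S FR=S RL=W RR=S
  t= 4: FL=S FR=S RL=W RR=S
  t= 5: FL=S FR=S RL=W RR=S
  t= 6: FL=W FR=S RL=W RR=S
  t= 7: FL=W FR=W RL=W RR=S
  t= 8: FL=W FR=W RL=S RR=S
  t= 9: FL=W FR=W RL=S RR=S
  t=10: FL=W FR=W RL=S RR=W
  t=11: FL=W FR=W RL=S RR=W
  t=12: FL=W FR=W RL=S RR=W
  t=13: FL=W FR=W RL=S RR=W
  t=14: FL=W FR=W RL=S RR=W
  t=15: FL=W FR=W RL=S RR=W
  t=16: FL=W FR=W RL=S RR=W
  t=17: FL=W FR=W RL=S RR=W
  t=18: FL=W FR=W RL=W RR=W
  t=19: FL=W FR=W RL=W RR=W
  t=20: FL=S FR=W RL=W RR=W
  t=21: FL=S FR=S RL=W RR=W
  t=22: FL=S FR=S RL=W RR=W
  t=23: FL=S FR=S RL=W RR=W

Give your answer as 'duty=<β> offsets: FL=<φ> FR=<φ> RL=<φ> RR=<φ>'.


duty=10 offsets: FL=4 FR=3 RL=16 RR=0

duty β = stance ticks per leg = 10
FL: stance ticks = 10; W→S at t=20 → φ=4
FR: stance ticks = 10; W→S at t=21 → φ=3
RL: stance ticks = 10; W→S at t=8 → φ=16
RR: stance ticks = 10; W→S at t=0 → φ=0


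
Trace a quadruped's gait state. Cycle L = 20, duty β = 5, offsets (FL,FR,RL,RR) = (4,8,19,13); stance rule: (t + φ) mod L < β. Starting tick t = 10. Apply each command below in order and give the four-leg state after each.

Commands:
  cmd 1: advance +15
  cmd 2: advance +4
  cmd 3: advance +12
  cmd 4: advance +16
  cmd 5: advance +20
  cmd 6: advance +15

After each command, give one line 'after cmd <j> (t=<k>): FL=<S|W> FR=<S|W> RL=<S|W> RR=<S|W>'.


after cmd 1 (t=25): FL=W FR=W RL=S RR=W
after cmd 2 (t=29): FL=W FR=W RL=W RR=S
after cmd 3 (t=41): FL=W FR=W RL=S RR=W
after cmd 4 (t=57): FL=S FR=W RL=W RR=W
after cmd 5 (t=77): FL=S FR=W RL=W RR=W
after cmd 6 (t=92): FL=W FR=S RL=W RR=W

start t=10: FL=W FR=W RL=W RR=S
cmd 1: advance +15 → t=25, phase=(9,13,4,18) → FL=W FR=W RL=S RR=W
cmd 2: advance +4 → t=29, phase=(13,17,8,2) → FL=W FR=W RL=W RR=S
cmd 3: advance +12 → t=41, phase=(5,9,0,14) → FL=W FR=W RL=S RR=W
cmd 4: advance +16 → t=57, phase=(1,5,16,10) → FL=S FR=W RL=W RR=W
cmd 5: advance +20 → t=77, phase=(1,5,16,10) → FL=S FR=W RL=W RR=W
cmd 6: advance +15 → t=92, phase=(16,0,11,5) → FL=W FR=S RL=W RR=W


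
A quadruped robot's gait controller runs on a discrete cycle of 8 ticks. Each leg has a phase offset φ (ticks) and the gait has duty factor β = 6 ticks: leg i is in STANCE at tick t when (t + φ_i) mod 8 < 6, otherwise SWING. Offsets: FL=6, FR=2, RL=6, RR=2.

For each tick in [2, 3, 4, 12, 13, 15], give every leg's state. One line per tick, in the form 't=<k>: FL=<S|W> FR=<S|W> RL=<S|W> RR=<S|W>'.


t=2: phase=(0,4,0,4) vs β=6 → FL=S FR=S RL=S RR=S
t=3: phase=(1,5,1,5) vs β=6 → FL=S FR=S RL=S RR=S
t=4: phase=(2,6,2,6) vs β=6 → FL=S FR=W RL=S RR=W
t=12: phase=(2,6,2,6) vs β=6 → FL=S FR=W RL=S RR=W
t=13: phase=(3,7,3,7) vs β=6 → FL=S FR=W RL=S RR=W
t=15: phase=(5,1,5,1) vs β=6 → FL=S FR=S RL=S RR=S

t=2: FL=S FR=S RL=S RR=S
t=3: FL=S FR=S RL=S RR=S
t=4: FL=S FR=W RL=S RR=W
t=12: FL=S FR=W RL=S RR=W
t=13: FL=S FR=W RL=S RR=W
t=15: FL=S FR=S RL=S RR=S


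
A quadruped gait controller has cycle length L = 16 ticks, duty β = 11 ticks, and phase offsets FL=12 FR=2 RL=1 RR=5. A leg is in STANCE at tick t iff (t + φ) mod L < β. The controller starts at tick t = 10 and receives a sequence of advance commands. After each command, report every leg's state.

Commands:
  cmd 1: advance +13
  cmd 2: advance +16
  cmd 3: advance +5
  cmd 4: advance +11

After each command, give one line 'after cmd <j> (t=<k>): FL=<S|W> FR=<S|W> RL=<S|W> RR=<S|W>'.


start t=10: FL=S FR=W RL=W RR=W
cmd 1: advance +13 → t=23, phase=(3,9,8,12) → FL=S FR=S RL=S RR=W
cmd 2: advance +16 → t=39, phase=(3,9,8,12) → FL=S FR=S RL=S RR=W
cmd 3: advance +5 → t=44, phase=(8,14,13,1) → FL=S FR=W RL=W RR=S
cmd 4: advance +11 → t=55, phase=(3,9,8,12) → FL=S FR=S RL=S RR=W

after cmd 1 (t=23): FL=S FR=S RL=S RR=W
after cmd 2 (t=39): FL=S FR=S RL=S RR=W
after cmd 3 (t=44): FL=S FR=W RL=W RR=S
after cmd 4 (t=55): FL=S FR=S RL=S RR=W


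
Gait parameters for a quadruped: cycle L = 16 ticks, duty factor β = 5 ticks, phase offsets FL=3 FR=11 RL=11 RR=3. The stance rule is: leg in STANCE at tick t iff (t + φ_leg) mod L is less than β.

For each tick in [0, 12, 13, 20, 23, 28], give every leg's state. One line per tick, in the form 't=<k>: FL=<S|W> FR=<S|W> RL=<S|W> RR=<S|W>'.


t=0: FL=S FR=W RL=W RR=S
t=12: FL=W FR=W RL=W RR=W
t=13: FL=S FR=W RL=W RR=S
t=20: FL=W FR=W RL=W RR=W
t=23: FL=W FR=S RL=S RR=W
t=28: FL=W FR=W RL=W RR=W

t=0: phase=(3,11,11,3) vs β=5 → FL=S FR=W RL=W RR=S
t=12: phase=(15,7,7,15) vs β=5 → FL=W FR=W RL=W RR=W
t=13: phase=(0,8,8,0) vs β=5 → FL=S FR=W RL=W RR=S
t=20: phase=(7,15,15,7) vs β=5 → FL=W FR=W RL=W RR=W
t=23: phase=(10,2,2,10) vs β=5 → FL=W FR=S RL=S RR=W
t=28: phase=(15,7,7,15) vs β=5 → FL=W FR=W RL=W RR=W


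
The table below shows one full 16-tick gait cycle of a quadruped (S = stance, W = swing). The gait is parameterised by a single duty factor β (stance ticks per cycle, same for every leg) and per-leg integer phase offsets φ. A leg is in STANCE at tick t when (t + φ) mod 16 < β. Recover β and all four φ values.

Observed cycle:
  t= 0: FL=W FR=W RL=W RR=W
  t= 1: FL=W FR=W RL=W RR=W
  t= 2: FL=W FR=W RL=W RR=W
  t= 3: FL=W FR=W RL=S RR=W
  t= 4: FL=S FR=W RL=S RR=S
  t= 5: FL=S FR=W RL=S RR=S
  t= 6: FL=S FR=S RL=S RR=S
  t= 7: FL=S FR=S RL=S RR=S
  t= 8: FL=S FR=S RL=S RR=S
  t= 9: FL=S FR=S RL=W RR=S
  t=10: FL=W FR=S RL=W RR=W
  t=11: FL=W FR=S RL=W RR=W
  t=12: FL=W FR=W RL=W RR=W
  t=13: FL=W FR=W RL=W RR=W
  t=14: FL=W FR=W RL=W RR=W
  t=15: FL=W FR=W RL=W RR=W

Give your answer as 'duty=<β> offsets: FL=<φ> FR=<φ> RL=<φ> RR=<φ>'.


duty β = stance ticks per leg = 6
FL: stance ticks = 6; W→S at t=4 → φ=12
FR: stance ticks = 6; W→S at t=6 → φ=10
RL: stance ticks = 6; W→S at t=3 → φ=13
RR: stance ticks = 6; W→S at t=4 → φ=12

duty=6 offsets: FL=12 FR=10 RL=13 RR=12


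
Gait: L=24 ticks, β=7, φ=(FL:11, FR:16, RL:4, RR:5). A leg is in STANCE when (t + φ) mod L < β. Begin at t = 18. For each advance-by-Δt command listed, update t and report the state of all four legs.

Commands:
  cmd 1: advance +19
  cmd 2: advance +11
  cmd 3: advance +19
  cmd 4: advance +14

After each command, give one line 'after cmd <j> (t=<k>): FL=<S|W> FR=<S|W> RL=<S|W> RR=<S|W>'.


start t=18: FL=S FR=W RL=W RR=W
cmd 1: advance +19 → t=37, phase=(0,5,17,18) → FL=S FR=S RL=W RR=W
cmd 2: advance +11 → t=48, phase=(11,16,4,5) → FL=W FR=W RL=S RR=S
cmd 3: advance +19 → t=67, phase=(6,11,23,0) → FL=S FR=W RL=W RR=S
cmd 4: advance +14 → t=81, phase=(20,1,13,14) → FL=W FR=S RL=W RR=W

after cmd 1 (t=37): FL=S FR=S RL=W RR=W
after cmd 2 (t=48): FL=W FR=W RL=S RR=S
after cmd 3 (t=67): FL=S FR=W RL=W RR=S
after cmd 4 (t=81): FL=W FR=S RL=W RR=W


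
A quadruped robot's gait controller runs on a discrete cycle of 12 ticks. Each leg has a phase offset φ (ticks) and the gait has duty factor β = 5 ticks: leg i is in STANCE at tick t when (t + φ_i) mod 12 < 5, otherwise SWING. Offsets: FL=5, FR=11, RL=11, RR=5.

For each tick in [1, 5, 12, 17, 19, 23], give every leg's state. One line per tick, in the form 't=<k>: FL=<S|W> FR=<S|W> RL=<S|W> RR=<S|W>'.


t=1: FL=W FR=S RL=S RR=W
t=5: FL=W FR=S RL=S RR=W
t=12: FL=W FR=W RL=W RR=W
t=17: FL=W FR=S RL=S RR=W
t=19: FL=S FR=W RL=W RR=S
t=23: FL=S FR=W RL=W RR=S

t=1: phase=(6,0,0,6) vs β=5 → FL=W FR=S RL=S RR=W
t=5: phase=(10,4,4,10) vs β=5 → FL=W FR=S RL=S RR=W
t=12: phase=(5,11,11,5) vs β=5 → FL=W FR=W RL=W RR=W
t=17: phase=(10,4,4,10) vs β=5 → FL=W FR=S RL=S RR=W
t=19: phase=(0,6,6,0) vs β=5 → FL=S FR=W RL=W RR=S
t=23: phase=(4,10,10,4) vs β=5 → FL=S FR=W RL=W RR=S


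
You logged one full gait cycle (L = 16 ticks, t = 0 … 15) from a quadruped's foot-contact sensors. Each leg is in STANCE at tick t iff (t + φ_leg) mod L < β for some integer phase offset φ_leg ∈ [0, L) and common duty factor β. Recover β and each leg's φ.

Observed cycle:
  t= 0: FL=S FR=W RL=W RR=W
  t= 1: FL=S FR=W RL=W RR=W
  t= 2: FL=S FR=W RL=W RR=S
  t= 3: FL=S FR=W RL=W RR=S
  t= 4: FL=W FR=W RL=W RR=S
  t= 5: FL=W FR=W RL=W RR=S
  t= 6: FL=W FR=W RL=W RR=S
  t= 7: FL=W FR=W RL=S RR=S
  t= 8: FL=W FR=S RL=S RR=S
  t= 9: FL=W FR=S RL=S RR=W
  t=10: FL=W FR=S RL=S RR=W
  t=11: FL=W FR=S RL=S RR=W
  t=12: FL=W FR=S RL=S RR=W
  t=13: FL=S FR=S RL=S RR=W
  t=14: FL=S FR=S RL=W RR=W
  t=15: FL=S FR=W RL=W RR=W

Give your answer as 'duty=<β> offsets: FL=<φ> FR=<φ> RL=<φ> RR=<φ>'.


duty=7 offsets: FL=3 FR=8 RL=9 RR=14

duty β = stance ticks per leg = 7
FL: stance ticks = 7; W→S at t=13 → φ=3
FR: stance ticks = 7; W→S at t=8 → φ=8
RL: stance ticks = 7; W→S at t=7 → φ=9
RR: stance ticks = 7; W→S at t=2 → φ=14


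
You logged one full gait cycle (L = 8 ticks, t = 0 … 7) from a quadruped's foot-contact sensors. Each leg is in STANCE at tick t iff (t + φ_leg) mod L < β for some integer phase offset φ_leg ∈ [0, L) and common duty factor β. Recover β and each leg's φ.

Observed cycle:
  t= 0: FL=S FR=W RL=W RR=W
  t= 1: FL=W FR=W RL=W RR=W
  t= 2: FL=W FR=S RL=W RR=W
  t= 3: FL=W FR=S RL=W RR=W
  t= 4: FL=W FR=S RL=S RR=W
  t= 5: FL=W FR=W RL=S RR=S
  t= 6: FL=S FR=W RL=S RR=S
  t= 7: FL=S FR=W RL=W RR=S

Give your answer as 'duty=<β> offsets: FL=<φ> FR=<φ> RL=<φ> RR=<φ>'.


duty β = stance ticks per leg = 3
FL: stance ticks = 3; W→S at t=6 → φ=2
FR: stance ticks = 3; W→S at t=2 → φ=6
RL: stance ticks = 3; W→S at t=4 → φ=4
RR: stance ticks = 3; W→S at t=5 → φ=3

duty=3 offsets: FL=2 FR=6 RL=4 RR=3


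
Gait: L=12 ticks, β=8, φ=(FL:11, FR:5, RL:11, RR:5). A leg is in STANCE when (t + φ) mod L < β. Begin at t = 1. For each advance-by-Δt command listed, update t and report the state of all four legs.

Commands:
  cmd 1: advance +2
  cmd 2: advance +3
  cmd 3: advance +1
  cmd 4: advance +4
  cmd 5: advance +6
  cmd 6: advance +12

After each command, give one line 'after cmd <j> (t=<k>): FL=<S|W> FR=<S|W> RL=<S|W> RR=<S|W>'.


start t=1: FL=S FR=S RL=S RR=S
cmd 1: advance +2 → t=3, phase=(2,8,2,8) → FL=S FR=W RL=S RR=W
cmd 2: advance +3 → t=6, phase=(5,11,5,11) → FL=S FR=W RL=S RR=W
cmd 3: advance +1 → t=7, phase=(6,0,6,0) → FL=S FR=S RL=S RR=S
cmd 4: advance +4 → t=11, phase=(10,4,10,4) → FL=W FR=S RL=W RR=S
cmd 5: advance +6 → t=17, phase=(4,10,4,10) → FL=S FR=W RL=S RR=W
cmd 6: advance +12 → t=29, phase=(4,10,4,10) → FL=S FR=W RL=S RR=W

after cmd 1 (t=3): FL=S FR=W RL=S RR=W
after cmd 2 (t=6): FL=S FR=W RL=S RR=W
after cmd 3 (t=7): FL=S FR=S RL=S RR=S
after cmd 4 (t=11): FL=W FR=S RL=W RR=S
after cmd 5 (t=17): FL=S FR=W RL=S RR=W
after cmd 6 (t=29): FL=S FR=W RL=S RR=W


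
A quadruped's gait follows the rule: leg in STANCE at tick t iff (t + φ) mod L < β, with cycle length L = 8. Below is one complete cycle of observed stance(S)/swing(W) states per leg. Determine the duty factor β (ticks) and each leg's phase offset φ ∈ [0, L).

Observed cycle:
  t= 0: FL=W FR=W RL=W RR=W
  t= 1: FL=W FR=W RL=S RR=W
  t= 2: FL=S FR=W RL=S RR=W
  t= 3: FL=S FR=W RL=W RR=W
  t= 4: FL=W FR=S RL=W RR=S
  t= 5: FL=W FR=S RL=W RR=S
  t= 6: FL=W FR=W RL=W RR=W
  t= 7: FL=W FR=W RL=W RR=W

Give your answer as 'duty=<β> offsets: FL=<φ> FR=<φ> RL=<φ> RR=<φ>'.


duty β = stance ticks per leg = 2
FL: stance ticks = 2; W→S at t=2 → φ=6
FR: stance ticks = 2; W→S at t=4 → φ=4
RL: stance ticks = 2; W→S at t=1 → φ=7
RR: stance ticks = 2; W→S at t=4 → φ=4

duty=2 offsets: FL=6 FR=4 RL=7 RR=4


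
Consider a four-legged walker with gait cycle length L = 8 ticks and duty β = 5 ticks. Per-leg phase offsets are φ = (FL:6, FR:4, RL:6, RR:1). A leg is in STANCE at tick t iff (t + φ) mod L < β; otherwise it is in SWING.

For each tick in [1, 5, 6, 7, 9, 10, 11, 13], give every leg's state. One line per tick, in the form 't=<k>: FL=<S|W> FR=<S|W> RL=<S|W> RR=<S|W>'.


t=1: FL=W FR=W RL=W RR=S
t=5: FL=S FR=S RL=S RR=W
t=6: FL=S FR=S RL=S RR=W
t=7: FL=W FR=S RL=W RR=S
t=9: FL=W FR=W RL=W RR=S
t=10: FL=S FR=W RL=S RR=S
t=11: FL=S FR=W RL=S RR=S
t=13: FL=S FR=S RL=S RR=W

t=1: phase=(7,5,7,2) vs β=5 → FL=W FR=W RL=W RR=S
t=5: phase=(3,1,3,6) vs β=5 → FL=S FR=S RL=S RR=W
t=6: phase=(4,2,4,7) vs β=5 → FL=S FR=S RL=S RR=W
t=7: phase=(5,3,5,0) vs β=5 → FL=W FR=S RL=W RR=S
t=9: phase=(7,5,7,2) vs β=5 → FL=W FR=W RL=W RR=S
t=10: phase=(0,6,0,3) vs β=5 → FL=S FR=W RL=S RR=S
t=11: phase=(1,7,1,4) vs β=5 → FL=S FR=W RL=S RR=S
t=13: phase=(3,1,3,6) vs β=5 → FL=S FR=S RL=S RR=W


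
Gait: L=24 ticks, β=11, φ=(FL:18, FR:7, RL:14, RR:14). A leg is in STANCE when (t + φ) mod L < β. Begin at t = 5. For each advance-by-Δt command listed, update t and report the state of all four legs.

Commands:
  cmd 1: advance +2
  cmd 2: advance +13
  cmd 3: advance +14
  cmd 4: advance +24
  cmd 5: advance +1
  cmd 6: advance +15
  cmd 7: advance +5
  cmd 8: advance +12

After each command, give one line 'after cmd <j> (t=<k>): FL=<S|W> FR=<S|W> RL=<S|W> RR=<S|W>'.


after cmd 1 (t=7): FL=S FR=W RL=W RR=W
after cmd 2 (t=20): FL=W FR=S RL=S RR=S
after cmd 3 (t=34): FL=S FR=W RL=S RR=S
after cmd 4 (t=58): FL=S FR=W RL=S RR=S
after cmd 5 (t=59): FL=S FR=W RL=S RR=S
after cmd 6 (t=74): FL=W FR=S RL=W RR=W
after cmd 7 (t=79): FL=S FR=W RL=W RR=W
after cmd 8 (t=91): FL=W FR=S RL=S RR=S

start t=5: FL=W FR=W RL=W RR=W
cmd 1: advance +2 → t=7, phase=(1,14,21,21) → FL=S FR=W RL=W RR=W
cmd 2: advance +13 → t=20, phase=(14,3,10,10) → FL=W FR=S RL=S RR=S
cmd 3: advance +14 → t=34, phase=(4,17,0,0) → FL=S FR=W RL=S RR=S
cmd 4: advance +24 → t=58, phase=(4,17,0,0) → FL=S FR=W RL=S RR=S
cmd 5: advance +1 → t=59, phase=(5,18,1,1) → FL=S FR=W RL=S RR=S
cmd 6: advance +15 → t=74, phase=(20,9,16,16) → FL=W FR=S RL=W RR=W
cmd 7: advance +5 → t=79, phase=(1,14,21,21) → FL=S FR=W RL=W RR=W
cmd 8: advance +12 → t=91, phase=(13,2,9,9) → FL=W FR=S RL=S RR=S


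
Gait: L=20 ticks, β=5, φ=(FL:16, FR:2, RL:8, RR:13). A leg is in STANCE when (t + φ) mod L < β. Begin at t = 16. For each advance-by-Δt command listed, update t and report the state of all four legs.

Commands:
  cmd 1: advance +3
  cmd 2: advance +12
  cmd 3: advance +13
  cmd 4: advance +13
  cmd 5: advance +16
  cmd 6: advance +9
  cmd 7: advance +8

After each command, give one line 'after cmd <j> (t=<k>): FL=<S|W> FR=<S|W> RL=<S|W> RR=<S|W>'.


after cmd 1 (t=19): FL=W FR=S RL=W RR=W
after cmd 2 (t=31): FL=W FR=W RL=W RR=S
after cmd 3 (t=44): FL=S FR=W RL=W RR=W
after cmd 4 (t=57): FL=W FR=W RL=W RR=W
after cmd 5 (t=73): FL=W FR=W RL=S RR=W
after cmd 6 (t=82): FL=W FR=S RL=W RR=W
after cmd 7 (t=90): FL=W FR=W RL=W RR=S

start t=16: FL=W FR=W RL=S RR=W
cmd 1: advance +3 → t=19, phase=(15,1,7,12) → FL=W FR=S RL=W RR=W
cmd 2: advance +12 → t=31, phase=(7,13,19,4) → FL=W FR=W RL=W RR=S
cmd 3: advance +13 → t=44, phase=(0,6,12,17) → FL=S FR=W RL=W RR=W
cmd 4: advance +13 → t=57, phase=(13,19,5,10) → FL=W FR=W RL=W RR=W
cmd 5: advance +16 → t=73, phase=(9,15,1,6) → FL=W FR=W RL=S RR=W
cmd 6: advance +9 → t=82, phase=(18,4,10,15) → FL=W FR=S RL=W RR=W
cmd 7: advance +8 → t=90, phase=(6,12,18,3) → FL=W FR=W RL=W RR=S


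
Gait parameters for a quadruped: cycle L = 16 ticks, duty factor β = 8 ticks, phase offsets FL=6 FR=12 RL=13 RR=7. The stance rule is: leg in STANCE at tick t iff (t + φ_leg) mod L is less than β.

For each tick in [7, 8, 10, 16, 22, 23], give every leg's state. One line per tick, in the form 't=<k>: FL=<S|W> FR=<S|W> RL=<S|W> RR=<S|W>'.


t=7: phase=(13,3,4,14) vs β=8 → FL=W FR=S RL=S RR=W
t=8: phase=(14,4,5,15) vs β=8 → FL=W FR=S RL=S RR=W
t=10: phase=(0,6,7,1) vs β=8 → FL=S FR=S RL=S RR=S
t=16: phase=(6,12,13,7) vs β=8 → FL=S FR=W RL=W RR=S
t=22: phase=(12,2,3,13) vs β=8 → FL=W FR=S RL=S RR=W
t=23: phase=(13,3,4,14) vs β=8 → FL=W FR=S RL=S RR=W

t=7: FL=W FR=S RL=S RR=W
t=8: FL=W FR=S RL=S RR=W
t=10: FL=S FR=S RL=S RR=S
t=16: FL=S FR=W RL=W RR=S
t=22: FL=W FR=S RL=S RR=W
t=23: FL=W FR=S RL=S RR=W


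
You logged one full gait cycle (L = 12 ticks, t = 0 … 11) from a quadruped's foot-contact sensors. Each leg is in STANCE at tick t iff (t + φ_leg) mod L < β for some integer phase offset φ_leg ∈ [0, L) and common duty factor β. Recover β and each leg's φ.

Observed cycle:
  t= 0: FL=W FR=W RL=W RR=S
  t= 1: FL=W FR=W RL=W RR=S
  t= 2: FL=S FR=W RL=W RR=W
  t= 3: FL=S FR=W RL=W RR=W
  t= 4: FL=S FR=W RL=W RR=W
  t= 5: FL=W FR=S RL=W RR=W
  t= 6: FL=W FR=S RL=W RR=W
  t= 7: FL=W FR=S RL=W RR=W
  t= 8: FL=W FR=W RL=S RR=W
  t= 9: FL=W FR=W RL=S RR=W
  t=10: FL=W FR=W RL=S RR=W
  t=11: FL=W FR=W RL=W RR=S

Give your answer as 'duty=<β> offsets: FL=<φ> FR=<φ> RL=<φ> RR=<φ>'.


duty β = stance ticks per leg = 3
FL: stance ticks = 3; W→S at t=2 → φ=10
FR: stance ticks = 3; W→S at t=5 → φ=7
RL: stance ticks = 3; W→S at t=8 → φ=4
RR: stance ticks = 3; W→S at t=11 → φ=1

duty=3 offsets: FL=10 FR=7 RL=4 RR=1


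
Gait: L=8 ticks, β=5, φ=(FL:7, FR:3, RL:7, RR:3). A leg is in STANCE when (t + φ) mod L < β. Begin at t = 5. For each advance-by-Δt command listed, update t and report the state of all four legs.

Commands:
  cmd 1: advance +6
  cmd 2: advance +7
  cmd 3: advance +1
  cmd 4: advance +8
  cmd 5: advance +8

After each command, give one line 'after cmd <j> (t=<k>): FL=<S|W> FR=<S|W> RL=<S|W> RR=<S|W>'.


start t=5: FL=S FR=S RL=S RR=S
cmd 1: advance +6 → t=11, phase=(2,6,2,6) → FL=S FR=W RL=S RR=W
cmd 2: advance +7 → t=18, phase=(1,5,1,5) → FL=S FR=W RL=S RR=W
cmd 3: advance +1 → t=19, phase=(2,6,2,6) → FL=S FR=W RL=S RR=W
cmd 4: advance +8 → t=27, phase=(2,6,2,6) → FL=S FR=W RL=S RR=W
cmd 5: advance +8 → t=35, phase=(2,6,2,6) → FL=S FR=W RL=S RR=W

after cmd 1 (t=11): FL=S FR=W RL=S RR=W
after cmd 2 (t=18): FL=S FR=W RL=S RR=W
after cmd 3 (t=19): FL=S FR=W RL=S RR=W
after cmd 4 (t=27): FL=S FR=W RL=S RR=W
after cmd 5 (t=35): FL=S FR=W RL=S RR=W


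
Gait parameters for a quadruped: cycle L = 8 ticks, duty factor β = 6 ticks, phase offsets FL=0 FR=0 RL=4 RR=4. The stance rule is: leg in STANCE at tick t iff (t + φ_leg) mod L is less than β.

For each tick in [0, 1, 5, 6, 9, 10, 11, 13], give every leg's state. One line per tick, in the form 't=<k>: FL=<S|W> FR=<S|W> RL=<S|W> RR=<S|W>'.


t=0: phase=(0,0,4,4) vs β=6 → FL=S FR=S RL=S RR=S
t=1: phase=(1,1,5,5) vs β=6 → FL=S FR=S RL=S RR=S
t=5: phase=(5,5,1,1) vs β=6 → FL=S FR=S RL=S RR=S
t=6: phase=(6,6,2,2) vs β=6 → FL=W FR=W RL=S RR=S
t=9: phase=(1,1,5,5) vs β=6 → FL=S FR=S RL=S RR=S
t=10: phase=(2,2,6,6) vs β=6 → FL=S FR=S RL=W RR=W
t=11: phase=(3,3,7,7) vs β=6 → FL=S FR=S RL=W RR=W
t=13: phase=(5,5,1,1) vs β=6 → FL=S FR=S RL=S RR=S

t=0: FL=S FR=S RL=S RR=S
t=1: FL=S FR=S RL=S RR=S
t=5: FL=S FR=S RL=S RR=S
t=6: FL=W FR=W RL=S RR=S
t=9: FL=S FR=S RL=S RR=S
t=10: FL=S FR=S RL=W RR=W
t=11: FL=S FR=S RL=W RR=W
t=13: FL=S FR=S RL=S RR=S


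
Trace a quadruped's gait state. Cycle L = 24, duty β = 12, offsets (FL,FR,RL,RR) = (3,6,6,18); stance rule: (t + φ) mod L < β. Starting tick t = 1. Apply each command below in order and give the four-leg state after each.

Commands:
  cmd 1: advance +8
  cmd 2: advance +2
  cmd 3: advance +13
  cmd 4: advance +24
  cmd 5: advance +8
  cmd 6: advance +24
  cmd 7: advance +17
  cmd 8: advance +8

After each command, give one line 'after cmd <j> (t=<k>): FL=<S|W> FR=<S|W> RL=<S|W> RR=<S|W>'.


start t=1: FL=S FR=S RL=S RR=W
cmd 1: advance +8 → t=9, phase=(12,15,15,3) → FL=W FR=W RL=W RR=S
cmd 2: advance +2 → t=11, phase=(14,17,17,5) → FL=W FR=W RL=W RR=S
cmd 3: advance +13 → t=24, phase=(3,6,6,18) → FL=S FR=S RL=S RR=W
cmd 4: advance +24 → t=48, phase=(3,6,6,18) → FL=S FR=S RL=S RR=W
cmd 5: advance +8 → t=56, phase=(11,14,14,2) → FL=S FR=W RL=W RR=S
cmd 6: advance +24 → t=80, phase=(11,14,14,2) → FL=S FR=W RL=W RR=S
cmd 7: advance +17 → t=97, phase=(4,7,7,19) → FL=S FR=S RL=S RR=W
cmd 8: advance +8 → t=105, phase=(12,15,15,3) → FL=W FR=W RL=W RR=S

after cmd 1 (t=9): FL=W FR=W RL=W RR=S
after cmd 2 (t=11): FL=W FR=W RL=W RR=S
after cmd 3 (t=24): FL=S FR=S RL=S RR=W
after cmd 4 (t=48): FL=S FR=S RL=S RR=W
after cmd 5 (t=56): FL=S FR=W RL=W RR=S
after cmd 6 (t=80): FL=S FR=W RL=W RR=S
after cmd 7 (t=97): FL=S FR=S RL=S RR=W
after cmd 8 (t=105): FL=W FR=W RL=W RR=S


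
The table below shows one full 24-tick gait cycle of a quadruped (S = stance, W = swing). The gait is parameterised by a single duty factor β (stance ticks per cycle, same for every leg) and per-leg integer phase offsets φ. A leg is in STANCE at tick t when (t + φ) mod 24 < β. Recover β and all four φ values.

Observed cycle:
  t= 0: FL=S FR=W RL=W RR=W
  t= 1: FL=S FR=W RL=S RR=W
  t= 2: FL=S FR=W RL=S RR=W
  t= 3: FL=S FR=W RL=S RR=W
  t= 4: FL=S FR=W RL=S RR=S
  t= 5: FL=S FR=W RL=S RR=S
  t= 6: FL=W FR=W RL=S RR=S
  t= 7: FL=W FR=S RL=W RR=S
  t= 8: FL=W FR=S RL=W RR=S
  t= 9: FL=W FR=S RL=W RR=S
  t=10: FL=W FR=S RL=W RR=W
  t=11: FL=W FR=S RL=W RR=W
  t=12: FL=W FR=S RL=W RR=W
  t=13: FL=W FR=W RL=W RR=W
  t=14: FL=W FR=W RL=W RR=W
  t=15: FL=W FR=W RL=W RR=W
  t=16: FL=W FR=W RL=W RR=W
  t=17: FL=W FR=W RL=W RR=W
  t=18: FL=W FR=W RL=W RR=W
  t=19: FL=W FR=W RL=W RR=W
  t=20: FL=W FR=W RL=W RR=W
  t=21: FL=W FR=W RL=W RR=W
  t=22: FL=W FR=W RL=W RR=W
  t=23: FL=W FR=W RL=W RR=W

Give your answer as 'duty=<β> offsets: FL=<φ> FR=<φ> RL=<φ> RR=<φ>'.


duty β = stance ticks per leg = 6
FL: stance ticks = 6; W→S at t=0 → φ=0
FR: stance ticks = 6; W→S at t=7 → φ=17
RL: stance ticks = 6; W→S at t=1 → φ=23
RR: stance ticks = 6; W→S at t=4 → φ=20

duty=6 offsets: FL=0 FR=17 RL=23 RR=20


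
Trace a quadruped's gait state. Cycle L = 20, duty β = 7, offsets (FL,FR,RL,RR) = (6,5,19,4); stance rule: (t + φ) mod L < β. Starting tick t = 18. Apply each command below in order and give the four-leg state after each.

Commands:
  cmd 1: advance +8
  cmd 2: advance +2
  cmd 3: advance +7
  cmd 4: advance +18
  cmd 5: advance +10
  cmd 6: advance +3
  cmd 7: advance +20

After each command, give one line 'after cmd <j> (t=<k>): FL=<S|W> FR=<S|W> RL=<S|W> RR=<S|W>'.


after cmd 1 (t=26): FL=W FR=W RL=S RR=W
after cmd 2 (t=28): FL=W FR=W RL=W RR=W
after cmd 3 (t=35): FL=S FR=S RL=W RR=W
after cmd 4 (t=53): FL=W FR=W RL=W RR=W
after cmd 5 (t=63): FL=W FR=W RL=S RR=W
after cmd 6 (t=66): FL=W FR=W RL=S RR=W
after cmd 7 (t=86): FL=W FR=W RL=S RR=W

start t=18: FL=S FR=S RL=W RR=S
cmd 1: advance +8 → t=26, phase=(12,11,5,10) → FL=W FR=W RL=S RR=W
cmd 2: advance +2 → t=28, phase=(14,13,7,12) → FL=W FR=W RL=W RR=W
cmd 3: advance +7 → t=35, phase=(1,0,14,19) → FL=S FR=S RL=W RR=W
cmd 4: advance +18 → t=53, phase=(19,18,12,17) → FL=W FR=W RL=W RR=W
cmd 5: advance +10 → t=63, phase=(9,8,2,7) → FL=W FR=W RL=S RR=W
cmd 6: advance +3 → t=66, phase=(12,11,5,10) → FL=W FR=W RL=S RR=W
cmd 7: advance +20 → t=86, phase=(12,11,5,10) → FL=W FR=W RL=S RR=W


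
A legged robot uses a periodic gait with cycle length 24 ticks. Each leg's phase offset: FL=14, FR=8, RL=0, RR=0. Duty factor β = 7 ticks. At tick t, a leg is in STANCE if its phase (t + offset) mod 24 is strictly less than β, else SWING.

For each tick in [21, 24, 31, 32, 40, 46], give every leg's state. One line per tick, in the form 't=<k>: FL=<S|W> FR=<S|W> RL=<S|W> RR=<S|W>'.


t=21: FL=W FR=S RL=W RR=W
t=24: FL=W FR=W RL=S RR=S
t=31: FL=W FR=W RL=W RR=W
t=32: FL=W FR=W RL=W RR=W
t=40: FL=S FR=S RL=W RR=W
t=46: FL=W FR=S RL=W RR=W

t=21: phase=(11,5,21,21) vs β=7 → FL=W FR=S RL=W RR=W
t=24: phase=(14,8,0,0) vs β=7 → FL=W FR=W RL=S RR=S
t=31: phase=(21,15,7,7) vs β=7 → FL=W FR=W RL=W RR=W
t=32: phase=(22,16,8,8) vs β=7 → FL=W FR=W RL=W RR=W
t=40: phase=(6,0,16,16) vs β=7 → FL=S FR=S RL=W RR=W
t=46: phase=(12,6,22,22) vs β=7 → FL=W FR=S RL=W RR=W


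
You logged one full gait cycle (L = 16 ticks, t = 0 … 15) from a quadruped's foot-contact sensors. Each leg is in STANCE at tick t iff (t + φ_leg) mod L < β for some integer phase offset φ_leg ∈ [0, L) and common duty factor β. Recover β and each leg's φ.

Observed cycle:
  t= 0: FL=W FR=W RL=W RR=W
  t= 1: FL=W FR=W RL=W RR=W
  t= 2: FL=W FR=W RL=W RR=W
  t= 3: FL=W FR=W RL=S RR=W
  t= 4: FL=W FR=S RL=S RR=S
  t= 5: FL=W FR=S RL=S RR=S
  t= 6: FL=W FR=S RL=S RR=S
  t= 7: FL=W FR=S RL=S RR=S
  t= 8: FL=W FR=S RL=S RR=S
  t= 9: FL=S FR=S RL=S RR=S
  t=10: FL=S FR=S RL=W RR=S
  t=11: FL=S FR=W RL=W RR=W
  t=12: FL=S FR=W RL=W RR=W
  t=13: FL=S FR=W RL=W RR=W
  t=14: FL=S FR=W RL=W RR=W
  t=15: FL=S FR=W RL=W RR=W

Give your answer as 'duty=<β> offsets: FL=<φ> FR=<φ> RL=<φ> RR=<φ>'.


duty β = stance ticks per leg = 7
FL: stance ticks = 7; W→S at t=9 → φ=7
FR: stance ticks = 7; W→S at t=4 → φ=12
RL: stance ticks = 7; W→S at t=3 → φ=13
RR: stance ticks = 7; W→S at t=4 → φ=12

duty=7 offsets: FL=7 FR=12 RL=13 RR=12


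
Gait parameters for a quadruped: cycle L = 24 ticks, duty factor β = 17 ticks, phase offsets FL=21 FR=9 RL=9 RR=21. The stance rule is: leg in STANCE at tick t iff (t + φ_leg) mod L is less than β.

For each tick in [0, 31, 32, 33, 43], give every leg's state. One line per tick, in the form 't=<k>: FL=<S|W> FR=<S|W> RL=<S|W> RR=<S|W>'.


t=0: phase=(21,9,9,21) vs β=17 → FL=W FR=S RL=S RR=W
t=31: phase=(4,16,16,4) vs β=17 → FL=S FR=S RL=S RR=S
t=32: phase=(5,17,17,5) vs β=17 → FL=S FR=W RL=W RR=S
t=33: phase=(6,18,18,6) vs β=17 → FL=S FR=W RL=W RR=S
t=43: phase=(16,4,4,16) vs β=17 → FL=S FR=S RL=S RR=S

t=0: FL=W FR=S RL=S RR=W
t=31: FL=S FR=S RL=S RR=S
t=32: FL=S FR=W RL=W RR=S
t=33: FL=S FR=W RL=W RR=S
t=43: FL=S FR=S RL=S RR=S


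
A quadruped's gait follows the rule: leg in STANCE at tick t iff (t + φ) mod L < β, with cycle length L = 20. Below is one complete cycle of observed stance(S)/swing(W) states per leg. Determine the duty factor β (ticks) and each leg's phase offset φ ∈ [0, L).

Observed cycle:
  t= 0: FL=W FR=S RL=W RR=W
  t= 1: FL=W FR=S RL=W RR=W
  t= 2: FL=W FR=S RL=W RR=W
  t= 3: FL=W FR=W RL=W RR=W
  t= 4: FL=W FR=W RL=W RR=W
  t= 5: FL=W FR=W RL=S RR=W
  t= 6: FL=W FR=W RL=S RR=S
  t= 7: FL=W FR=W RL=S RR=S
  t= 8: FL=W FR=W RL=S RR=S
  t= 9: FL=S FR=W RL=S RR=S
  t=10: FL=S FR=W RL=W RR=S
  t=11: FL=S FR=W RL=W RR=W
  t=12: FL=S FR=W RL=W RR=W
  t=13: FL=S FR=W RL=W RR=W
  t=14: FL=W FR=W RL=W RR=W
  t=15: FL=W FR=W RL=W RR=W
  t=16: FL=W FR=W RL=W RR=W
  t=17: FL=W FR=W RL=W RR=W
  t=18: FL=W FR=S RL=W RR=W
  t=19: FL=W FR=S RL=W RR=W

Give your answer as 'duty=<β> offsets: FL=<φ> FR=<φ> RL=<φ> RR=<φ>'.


duty β = stance ticks per leg = 5
FL: stance ticks = 5; W→S at t=9 → φ=11
FR: stance ticks = 5; W→S at t=18 → φ=2
RL: stance ticks = 5; W→S at t=5 → φ=15
RR: stance ticks = 5; W→S at t=6 → φ=14

duty=5 offsets: FL=11 FR=2 RL=15 RR=14


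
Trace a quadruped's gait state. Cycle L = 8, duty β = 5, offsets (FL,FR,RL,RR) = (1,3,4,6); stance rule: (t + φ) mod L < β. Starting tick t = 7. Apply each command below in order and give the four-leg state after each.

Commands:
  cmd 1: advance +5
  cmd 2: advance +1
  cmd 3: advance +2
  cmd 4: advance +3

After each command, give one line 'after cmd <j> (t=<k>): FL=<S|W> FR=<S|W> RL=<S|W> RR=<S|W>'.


after cmd 1 (t=12): FL=W FR=W RL=S RR=S
after cmd 2 (t=13): FL=W FR=S RL=S RR=S
after cmd 3 (t=15): FL=S FR=S RL=S RR=W
after cmd 4 (t=18): FL=S FR=W RL=W RR=S

start t=7: FL=S FR=S RL=S RR=W
cmd 1: advance +5 → t=12, phase=(5,7,0,2) → FL=W FR=W RL=S RR=S
cmd 2: advance +1 → t=13, phase=(6,0,1,3) → FL=W FR=S RL=S RR=S
cmd 3: advance +2 → t=15, phase=(0,2,3,5) → FL=S FR=S RL=S RR=W
cmd 4: advance +3 → t=18, phase=(3,5,6,0) → FL=S FR=W RL=W RR=S


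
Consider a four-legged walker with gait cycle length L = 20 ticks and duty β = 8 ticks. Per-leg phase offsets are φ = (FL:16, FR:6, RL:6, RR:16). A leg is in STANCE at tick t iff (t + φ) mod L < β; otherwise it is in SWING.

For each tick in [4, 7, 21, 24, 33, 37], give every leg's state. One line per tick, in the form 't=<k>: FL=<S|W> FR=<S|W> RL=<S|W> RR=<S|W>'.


t=4: FL=S FR=W RL=W RR=S
t=7: FL=S FR=W RL=W RR=S
t=21: FL=W FR=S RL=S RR=W
t=24: FL=S FR=W RL=W RR=S
t=33: FL=W FR=W RL=W RR=W
t=37: FL=W FR=S RL=S RR=W

t=4: phase=(0,10,10,0) vs β=8 → FL=S FR=W RL=W RR=S
t=7: phase=(3,13,13,3) vs β=8 → FL=S FR=W RL=W RR=S
t=21: phase=(17,7,7,17) vs β=8 → FL=W FR=S RL=S RR=W
t=24: phase=(0,10,10,0) vs β=8 → FL=S FR=W RL=W RR=S
t=33: phase=(9,19,19,9) vs β=8 → FL=W FR=W RL=W RR=W
t=37: phase=(13,3,3,13) vs β=8 → FL=W FR=S RL=S RR=W


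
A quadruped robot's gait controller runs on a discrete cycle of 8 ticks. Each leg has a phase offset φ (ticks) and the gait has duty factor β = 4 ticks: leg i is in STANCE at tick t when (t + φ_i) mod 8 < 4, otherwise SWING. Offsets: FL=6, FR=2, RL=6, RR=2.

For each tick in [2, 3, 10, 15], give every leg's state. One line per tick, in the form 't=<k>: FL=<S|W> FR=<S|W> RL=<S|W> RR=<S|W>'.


t=2: FL=S FR=W RL=S RR=W
t=3: FL=S FR=W RL=S RR=W
t=10: FL=S FR=W RL=S RR=W
t=15: FL=W FR=S RL=W RR=S

t=2: phase=(0,4,0,4) vs β=4 → FL=S FR=W RL=S RR=W
t=3: phase=(1,5,1,5) vs β=4 → FL=S FR=W RL=S RR=W
t=10: phase=(0,4,0,4) vs β=4 → FL=S FR=W RL=S RR=W
t=15: phase=(5,1,5,1) vs β=4 → FL=W FR=S RL=W RR=S


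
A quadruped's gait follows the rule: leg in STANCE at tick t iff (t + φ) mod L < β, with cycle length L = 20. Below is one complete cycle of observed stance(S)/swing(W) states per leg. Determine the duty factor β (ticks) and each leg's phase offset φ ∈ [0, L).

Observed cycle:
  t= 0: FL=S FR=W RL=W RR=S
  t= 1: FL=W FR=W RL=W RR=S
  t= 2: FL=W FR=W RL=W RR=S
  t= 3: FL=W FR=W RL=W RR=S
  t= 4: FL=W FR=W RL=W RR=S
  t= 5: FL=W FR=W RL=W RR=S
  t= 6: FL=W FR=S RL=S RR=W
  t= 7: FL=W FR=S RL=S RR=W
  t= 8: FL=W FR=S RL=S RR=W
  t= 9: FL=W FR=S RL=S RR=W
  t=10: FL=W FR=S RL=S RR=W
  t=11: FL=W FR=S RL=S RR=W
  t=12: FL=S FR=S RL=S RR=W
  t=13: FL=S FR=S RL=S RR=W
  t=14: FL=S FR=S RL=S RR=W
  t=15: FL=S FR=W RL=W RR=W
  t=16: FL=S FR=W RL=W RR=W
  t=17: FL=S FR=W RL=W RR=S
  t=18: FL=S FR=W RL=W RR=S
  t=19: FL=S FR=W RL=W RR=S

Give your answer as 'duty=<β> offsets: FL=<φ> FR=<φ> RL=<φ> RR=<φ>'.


duty β = stance ticks per leg = 9
FL: stance ticks = 9; W→S at t=12 → φ=8
FR: stance ticks = 9; W→S at t=6 → φ=14
RL: stance ticks = 9; W→S at t=6 → φ=14
RR: stance ticks = 9; W→S at t=17 → φ=3

duty=9 offsets: FL=8 FR=14 RL=14 RR=3


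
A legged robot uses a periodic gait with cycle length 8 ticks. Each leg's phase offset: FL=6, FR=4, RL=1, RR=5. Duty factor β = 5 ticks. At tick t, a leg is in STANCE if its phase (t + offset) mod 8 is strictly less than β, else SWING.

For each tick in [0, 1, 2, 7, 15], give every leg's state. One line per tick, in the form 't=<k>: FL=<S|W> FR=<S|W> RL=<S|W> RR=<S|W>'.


t=0: phase=(6,4,1,5) vs β=5 → FL=W FR=S RL=S RR=W
t=1: phase=(7,5,2,6) vs β=5 → FL=W FR=W RL=S RR=W
t=2: phase=(0,6,3,7) vs β=5 → FL=S FR=W RL=S RR=W
t=7: phase=(5,3,0,4) vs β=5 → FL=W FR=S RL=S RR=S
t=15: phase=(5,3,0,4) vs β=5 → FL=W FR=S RL=S RR=S

t=0: FL=W FR=S RL=S RR=W
t=1: FL=W FR=W RL=S RR=W
t=2: FL=S FR=W RL=S RR=W
t=7: FL=W FR=S RL=S RR=S
t=15: FL=W FR=S RL=S RR=S


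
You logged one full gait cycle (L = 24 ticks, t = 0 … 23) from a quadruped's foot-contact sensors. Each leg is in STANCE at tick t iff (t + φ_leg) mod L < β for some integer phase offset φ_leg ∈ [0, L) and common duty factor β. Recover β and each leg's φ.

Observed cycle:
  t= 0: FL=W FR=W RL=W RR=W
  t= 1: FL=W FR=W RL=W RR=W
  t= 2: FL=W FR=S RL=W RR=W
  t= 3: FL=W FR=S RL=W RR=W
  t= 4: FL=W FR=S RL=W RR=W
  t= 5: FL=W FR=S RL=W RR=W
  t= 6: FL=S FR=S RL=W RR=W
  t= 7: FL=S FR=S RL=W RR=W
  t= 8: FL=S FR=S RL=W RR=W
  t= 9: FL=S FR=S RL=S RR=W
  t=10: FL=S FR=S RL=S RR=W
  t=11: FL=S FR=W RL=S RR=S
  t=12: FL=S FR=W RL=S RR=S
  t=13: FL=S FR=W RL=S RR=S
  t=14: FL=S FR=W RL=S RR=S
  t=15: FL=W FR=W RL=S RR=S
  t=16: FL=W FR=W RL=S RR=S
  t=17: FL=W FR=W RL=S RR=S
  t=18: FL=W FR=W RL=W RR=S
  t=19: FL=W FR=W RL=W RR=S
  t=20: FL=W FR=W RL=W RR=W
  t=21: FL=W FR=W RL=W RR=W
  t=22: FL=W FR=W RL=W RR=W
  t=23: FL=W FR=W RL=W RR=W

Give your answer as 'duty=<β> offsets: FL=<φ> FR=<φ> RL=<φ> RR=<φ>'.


duty=9 offsets: FL=18 FR=22 RL=15 RR=13

duty β = stance ticks per leg = 9
FL: stance ticks = 9; W→S at t=6 → φ=18
FR: stance ticks = 9; W→S at t=2 → φ=22
RL: stance ticks = 9; W→S at t=9 → φ=15
RR: stance ticks = 9; W→S at t=11 → φ=13
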